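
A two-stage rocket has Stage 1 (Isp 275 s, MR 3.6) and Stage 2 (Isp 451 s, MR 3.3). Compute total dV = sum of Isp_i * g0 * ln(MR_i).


dV1 = 275 * 9.81 * ln(3.6) = 3455.6 m/s
dV2 = 451 * 9.81 * ln(3.3) = 5282.3 m/s
Total dV = 3455.6 + 5282.3 = 8737.9 m/s ~ 8738 m/s

8738 m/s


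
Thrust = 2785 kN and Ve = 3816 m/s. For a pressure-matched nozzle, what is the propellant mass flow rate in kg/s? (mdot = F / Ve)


mdot = F / Ve = 2785000 / 3816 = 729.8 kg/s

729.8 kg/s


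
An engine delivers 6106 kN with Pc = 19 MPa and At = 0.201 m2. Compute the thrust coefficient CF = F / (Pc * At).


CF = 6106000 / (19e6 * 0.201) = 1.6

1.6


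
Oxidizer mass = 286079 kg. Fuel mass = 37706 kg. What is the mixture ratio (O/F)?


MR = 286079 / 37706 = 7.59

7.59


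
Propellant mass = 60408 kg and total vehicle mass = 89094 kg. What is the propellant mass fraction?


PMF = 60408 / 89094 = 0.678

0.678


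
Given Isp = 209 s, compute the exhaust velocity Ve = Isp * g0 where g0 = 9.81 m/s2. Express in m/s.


Ve = Isp * g0 = 209 * 9.81 = 2050.3 m/s

2050.3 m/s


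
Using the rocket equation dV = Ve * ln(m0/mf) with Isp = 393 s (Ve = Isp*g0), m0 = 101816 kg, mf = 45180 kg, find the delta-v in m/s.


Ve = 393 * 9.81 = 3855.33 m/s
dV = 3855.33 * ln(101816/45180) = 3133 m/s

3133 m/s


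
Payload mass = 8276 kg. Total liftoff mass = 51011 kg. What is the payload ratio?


PR = 8276 / 51011 = 0.1622

0.1622


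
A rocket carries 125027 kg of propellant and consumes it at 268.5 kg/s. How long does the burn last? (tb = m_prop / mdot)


tb = 125027 / 268.5 = 465.6 s

465.6 s


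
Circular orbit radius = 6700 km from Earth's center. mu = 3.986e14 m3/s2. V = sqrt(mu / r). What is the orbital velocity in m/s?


V = sqrt(3.986e14 / 6700000) = 7713 m/s

7713 m/s


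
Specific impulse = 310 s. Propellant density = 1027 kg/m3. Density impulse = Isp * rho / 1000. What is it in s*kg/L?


rho*Isp = 310 * 1027 / 1000 = 318 s*kg/L

318 s*kg/L


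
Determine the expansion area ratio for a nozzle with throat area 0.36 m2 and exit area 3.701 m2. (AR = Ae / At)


AR = 3.701 / 0.36 = 10.3

10.3


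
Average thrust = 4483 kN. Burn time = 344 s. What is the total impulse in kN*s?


It = 4483 * 344 = 1542152 kN*s

1542152 kN*s


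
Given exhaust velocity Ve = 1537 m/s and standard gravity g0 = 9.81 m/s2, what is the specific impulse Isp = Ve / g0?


Isp = Ve / g0 = 1537 / 9.81 = 156.7 s

156.7 s


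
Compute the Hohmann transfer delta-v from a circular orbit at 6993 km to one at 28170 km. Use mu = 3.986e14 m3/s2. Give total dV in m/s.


V1 = sqrt(mu/r1) = 7549.82 m/s
dV1 = V1*(sqrt(2*r2/(r1+r2)) - 1) = 2006.75 m/s
V2 = sqrt(mu/r2) = 3761.62 m/s
dV2 = V2*(1 - sqrt(2*r1/(r1+r2))) = 1389.27 m/s
Total dV = 3396 m/s

3396 m/s


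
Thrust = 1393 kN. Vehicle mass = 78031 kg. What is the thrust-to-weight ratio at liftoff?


TWR = 1393000 / (78031 * 9.81) = 1.82

1.82


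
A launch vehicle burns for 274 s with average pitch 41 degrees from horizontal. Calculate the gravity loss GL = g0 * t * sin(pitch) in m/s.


GL = 9.81 * 274 * sin(41 deg) = 1763 m/s

1763 m/s


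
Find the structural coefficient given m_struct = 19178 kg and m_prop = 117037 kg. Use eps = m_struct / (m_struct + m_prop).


eps = 19178 / (19178 + 117037) = 0.1408

0.1408


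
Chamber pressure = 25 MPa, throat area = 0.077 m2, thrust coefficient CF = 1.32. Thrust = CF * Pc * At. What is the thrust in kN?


F = 1.32 * 25e6 * 0.077 = 2.5410e+06 N = 2541.0 kN

2541.0 kN


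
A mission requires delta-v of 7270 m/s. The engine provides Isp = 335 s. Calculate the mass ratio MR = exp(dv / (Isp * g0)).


Ve = 335 * 9.81 = 3286.35 m/s
MR = exp(7270 / 3286.35) = 9.136

9.136


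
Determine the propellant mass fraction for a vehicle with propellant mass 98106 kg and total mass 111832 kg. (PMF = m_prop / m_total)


PMF = 98106 / 111832 = 0.877

0.877


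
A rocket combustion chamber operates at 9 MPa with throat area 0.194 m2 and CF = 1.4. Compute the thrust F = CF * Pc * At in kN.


F = 1.4 * 9e6 * 0.194 = 2.4444e+06 N = 2444.4 kN

2444.4 kN


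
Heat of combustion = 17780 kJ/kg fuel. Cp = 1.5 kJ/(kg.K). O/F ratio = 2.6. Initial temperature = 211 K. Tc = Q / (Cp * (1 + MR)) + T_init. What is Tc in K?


Tc = 17780 / (1.5 * (1 + 2.6)) + 211 = 3504 K

3504 K


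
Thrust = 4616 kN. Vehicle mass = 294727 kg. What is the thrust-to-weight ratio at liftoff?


TWR = 4616000 / (294727 * 9.81) = 1.6

1.6


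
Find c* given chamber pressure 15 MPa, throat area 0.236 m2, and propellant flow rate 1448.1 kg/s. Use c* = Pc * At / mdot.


c* = 15e6 * 0.236 / 1448.1 = 2445 m/s

2445 m/s


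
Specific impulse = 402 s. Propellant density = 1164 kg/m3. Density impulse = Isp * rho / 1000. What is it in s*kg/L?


rho*Isp = 402 * 1164 / 1000 = 468 s*kg/L

468 s*kg/L


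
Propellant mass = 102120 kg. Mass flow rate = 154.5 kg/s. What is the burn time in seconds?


tb = 102120 / 154.5 = 661.0 s

661.0 s


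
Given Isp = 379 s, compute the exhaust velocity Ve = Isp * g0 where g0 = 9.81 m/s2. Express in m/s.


Ve = Isp * g0 = 379 * 9.81 = 3718.0 m/s

3718.0 m/s


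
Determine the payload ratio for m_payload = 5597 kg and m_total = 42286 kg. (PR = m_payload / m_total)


PR = 5597 / 42286 = 0.1324

0.1324


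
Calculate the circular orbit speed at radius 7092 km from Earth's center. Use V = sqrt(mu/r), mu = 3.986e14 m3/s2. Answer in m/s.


V = sqrt(3.986e14 / 7092000) = 7497 m/s

7497 m/s


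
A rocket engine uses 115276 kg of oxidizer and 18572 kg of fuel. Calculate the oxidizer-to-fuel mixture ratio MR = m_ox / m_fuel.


MR = 115276 / 18572 = 6.21

6.21


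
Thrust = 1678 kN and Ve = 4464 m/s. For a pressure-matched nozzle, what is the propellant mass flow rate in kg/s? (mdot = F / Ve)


mdot = F / Ve = 1678000 / 4464 = 375.9 kg/s

375.9 kg/s


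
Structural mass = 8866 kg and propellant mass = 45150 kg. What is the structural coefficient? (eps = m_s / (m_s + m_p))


eps = 8866 / (8866 + 45150) = 0.1641

0.1641


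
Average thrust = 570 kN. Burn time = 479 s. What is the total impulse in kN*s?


It = 570 * 479 = 273030 kN*s

273030 kN*s


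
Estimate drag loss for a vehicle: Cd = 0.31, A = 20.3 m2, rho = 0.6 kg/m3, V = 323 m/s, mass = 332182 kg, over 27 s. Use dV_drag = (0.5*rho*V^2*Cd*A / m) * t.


D = 0.5 * 0.6 * 323^2 * 0.31 * 20.3 = 196962.72 N
a = 196962.72 / 332182 = 0.5929 m/s2
dV = 0.5929 * 27 = 16.0 m/s

16.0 m/s


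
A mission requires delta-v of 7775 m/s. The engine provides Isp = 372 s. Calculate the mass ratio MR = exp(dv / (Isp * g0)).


Ve = 372 * 9.81 = 3649.32 m/s
MR = exp(7775 / 3649.32) = 8.419

8.419


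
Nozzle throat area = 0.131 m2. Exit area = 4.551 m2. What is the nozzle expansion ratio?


AR = 4.551 / 0.131 = 34.7

34.7


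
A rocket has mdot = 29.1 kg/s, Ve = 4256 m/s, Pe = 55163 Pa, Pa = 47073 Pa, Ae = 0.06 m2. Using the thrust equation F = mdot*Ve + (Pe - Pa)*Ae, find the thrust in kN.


F = 29.1 * 4256 + (55163 - 47073) * 0.06 = 124335.0 N = 124.3 kN

124.3 kN


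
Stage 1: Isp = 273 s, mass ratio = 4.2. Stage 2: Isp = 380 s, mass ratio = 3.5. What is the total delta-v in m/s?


dV1 = 273 * 9.81 * ln(4.2) = 3843.3 m/s
dV2 = 380 * 9.81 * ln(3.5) = 4670.0 m/s
Total dV = 3843.3 + 4670.0 = 8513.3 m/s ~ 8513 m/s

8513 m/s


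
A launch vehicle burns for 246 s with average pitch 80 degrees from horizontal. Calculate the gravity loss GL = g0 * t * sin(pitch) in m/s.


GL = 9.81 * 246 * sin(80 deg) = 2377 m/s

2377 m/s


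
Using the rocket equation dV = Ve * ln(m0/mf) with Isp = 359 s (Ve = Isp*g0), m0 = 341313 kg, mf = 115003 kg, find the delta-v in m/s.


Ve = 359 * 9.81 = 3521.79 m/s
dV = 3521.79 * ln(341313/115003) = 3831 m/s

3831 m/s


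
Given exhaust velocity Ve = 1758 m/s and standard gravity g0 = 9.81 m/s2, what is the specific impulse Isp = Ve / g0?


Isp = Ve / g0 = 1758 / 9.81 = 179.2 s

179.2 s


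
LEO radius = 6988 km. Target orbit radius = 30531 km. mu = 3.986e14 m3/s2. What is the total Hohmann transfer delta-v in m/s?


V1 = sqrt(mu/r1) = 7552.53 m/s
dV1 = V1*(sqrt(2*r2/(r1+r2)) - 1) = 2082.48 m/s
V2 = sqrt(mu/r2) = 3613.25 m/s
dV2 = V2*(1 - sqrt(2*r1/(r1+r2))) = 1407.97 m/s
Total dV = 3490 m/s

3490 m/s


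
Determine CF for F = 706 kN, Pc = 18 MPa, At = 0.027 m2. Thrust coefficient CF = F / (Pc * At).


CF = 706000 / (18e6 * 0.027) = 1.45

1.45


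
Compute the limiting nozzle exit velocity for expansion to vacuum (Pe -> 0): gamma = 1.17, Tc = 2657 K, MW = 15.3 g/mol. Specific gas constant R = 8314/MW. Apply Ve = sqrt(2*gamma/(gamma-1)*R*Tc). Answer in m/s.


R = 8314 / 15.3 = 543.4 J/(kg.K)
Ve = sqrt(2 * 1.17 / (1.17 - 1) * 543.4 * 2657) = 4458 m/s

4458 m/s


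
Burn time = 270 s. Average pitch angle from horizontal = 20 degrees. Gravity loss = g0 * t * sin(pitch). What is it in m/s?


GL = 9.81 * 270 * sin(20 deg) = 906 m/s

906 m/s


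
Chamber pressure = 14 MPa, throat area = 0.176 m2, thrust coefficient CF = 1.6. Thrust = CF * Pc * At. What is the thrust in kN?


F = 1.6 * 14e6 * 0.176 = 3.9424e+06 N = 3942.4 kN

3942.4 kN


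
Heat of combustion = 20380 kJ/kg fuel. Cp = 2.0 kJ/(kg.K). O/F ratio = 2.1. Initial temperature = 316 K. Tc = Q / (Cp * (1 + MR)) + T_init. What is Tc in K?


Tc = 20380 / (2.0 * (1 + 2.1)) + 316 = 3603 K

3603 K


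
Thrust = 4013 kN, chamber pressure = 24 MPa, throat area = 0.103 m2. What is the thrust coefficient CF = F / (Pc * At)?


CF = 4013000 / (24e6 * 0.103) = 1.62

1.62


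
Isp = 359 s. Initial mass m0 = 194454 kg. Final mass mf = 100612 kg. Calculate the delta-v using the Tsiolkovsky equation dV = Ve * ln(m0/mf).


Ve = 359 * 9.81 = 3521.79 m/s
dV = 3521.79 * ln(194454/100612) = 2321 m/s

2321 m/s


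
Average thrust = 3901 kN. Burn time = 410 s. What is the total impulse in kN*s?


It = 3901 * 410 = 1599410 kN*s

1599410 kN*s


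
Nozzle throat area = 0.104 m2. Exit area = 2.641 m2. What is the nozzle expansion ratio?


AR = 2.641 / 0.104 = 25.4

25.4


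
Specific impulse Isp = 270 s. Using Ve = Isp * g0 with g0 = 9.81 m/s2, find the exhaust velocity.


Ve = Isp * g0 = 270 * 9.81 = 2648.7 m/s

2648.7 m/s


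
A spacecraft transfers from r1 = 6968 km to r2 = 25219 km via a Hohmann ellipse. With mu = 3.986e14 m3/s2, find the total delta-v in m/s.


V1 = sqrt(mu/r1) = 7563.36 m/s
dV1 = V1*(sqrt(2*r2/(r1+r2)) - 1) = 1904.53 m/s
V2 = sqrt(mu/r2) = 3975.62 m/s
dV2 = V2*(1 - sqrt(2*r1/(r1+r2))) = 1359.64 m/s
Total dV = 3264 m/s

3264 m/s


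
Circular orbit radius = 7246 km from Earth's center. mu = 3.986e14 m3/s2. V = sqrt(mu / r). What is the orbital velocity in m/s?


V = sqrt(3.986e14 / 7246000) = 7417 m/s

7417 m/s


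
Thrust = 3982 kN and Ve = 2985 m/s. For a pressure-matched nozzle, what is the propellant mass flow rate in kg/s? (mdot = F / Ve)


mdot = F / Ve = 3982000 / 2985 = 1334.0 kg/s

1334.0 kg/s


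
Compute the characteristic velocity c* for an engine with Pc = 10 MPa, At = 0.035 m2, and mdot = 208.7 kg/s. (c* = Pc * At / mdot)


c* = 10e6 * 0.035 / 208.7 = 1677 m/s

1677 m/s


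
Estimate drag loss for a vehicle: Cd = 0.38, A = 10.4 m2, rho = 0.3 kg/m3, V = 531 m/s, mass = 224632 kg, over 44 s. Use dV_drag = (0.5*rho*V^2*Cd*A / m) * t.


D = 0.5 * 0.3 * 531^2 * 0.38 * 10.4 = 167146.48 N
a = 167146.48 / 224632 = 0.7441 m/s2
dV = 0.7441 * 44 = 32.7 m/s

32.7 m/s


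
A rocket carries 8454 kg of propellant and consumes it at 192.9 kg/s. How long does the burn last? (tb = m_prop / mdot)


tb = 8454 / 192.9 = 43.8 s

43.8 s


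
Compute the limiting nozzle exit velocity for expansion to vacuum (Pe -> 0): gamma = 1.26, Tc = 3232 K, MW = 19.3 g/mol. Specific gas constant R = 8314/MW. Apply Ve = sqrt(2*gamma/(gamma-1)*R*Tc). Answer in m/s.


R = 8314 / 19.3 = 430.78 J/(kg.K)
Ve = sqrt(2 * 1.26 / (1.26 - 1) * 430.78 * 3232) = 3673 m/s

3673 m/s


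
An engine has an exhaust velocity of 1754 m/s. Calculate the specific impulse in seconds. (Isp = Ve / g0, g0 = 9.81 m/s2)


Isp = Ve / g0 = 1754 / 9.81 = 178.8 s

178.8 s


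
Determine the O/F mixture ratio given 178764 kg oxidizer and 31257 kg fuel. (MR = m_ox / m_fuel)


MR = 178764 / 31257 = 5.72

5.72


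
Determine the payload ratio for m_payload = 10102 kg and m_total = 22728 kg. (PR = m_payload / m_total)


PR = 10102 / 22728 = 0.4445

0.4445


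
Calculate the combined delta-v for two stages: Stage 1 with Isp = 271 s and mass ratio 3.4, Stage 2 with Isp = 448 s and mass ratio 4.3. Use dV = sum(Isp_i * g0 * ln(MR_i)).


dV1 = 271 * 9.81 * ln(3.4) = 3253.4 m/s
dV2 = 448 * 9.81 * ln(4.3) = 6410.4 m/s
Total dV = 3253.4 + 6410.4 = 9663.8 m/s ~ 9664 m/s

9664 m/s


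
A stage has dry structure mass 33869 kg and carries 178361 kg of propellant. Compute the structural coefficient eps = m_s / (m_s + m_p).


eps = 33869 / (33869 + 178361) = 0.1596

0.1596


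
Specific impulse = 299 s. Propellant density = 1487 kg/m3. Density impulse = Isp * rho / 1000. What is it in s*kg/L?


rho*Isp = 299 * 1487 / 1000 = 445 s*kg/L

445 s*kg/L


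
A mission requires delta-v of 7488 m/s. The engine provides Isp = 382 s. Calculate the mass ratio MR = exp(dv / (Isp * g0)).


Ve = 382 * 9.81 = 3747.42 m/s
MR = exp(7488 / 3747.42) = 7.376

7.376


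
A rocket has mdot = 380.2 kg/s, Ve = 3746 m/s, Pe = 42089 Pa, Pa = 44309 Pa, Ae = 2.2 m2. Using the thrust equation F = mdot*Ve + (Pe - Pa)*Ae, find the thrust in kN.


F = 380.2 * 3746 + (42089 - 44309) * 2.2 = 1.4193e+06 N = 1419.3 kN

1419.3 kN


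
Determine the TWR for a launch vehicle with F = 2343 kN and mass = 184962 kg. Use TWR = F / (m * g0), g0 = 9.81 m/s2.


TWR = 2343000 / (184962 * 9.81) = 1.29

1.29


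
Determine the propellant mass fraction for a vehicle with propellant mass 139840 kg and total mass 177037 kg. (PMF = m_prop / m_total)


PMF = 139840 / 177037 = 0.79

0.79


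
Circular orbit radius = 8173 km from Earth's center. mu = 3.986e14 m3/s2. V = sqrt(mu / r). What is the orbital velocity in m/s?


V = sqrt(3.986e14 / 8173000) = 6984 m/s

6984 m/s


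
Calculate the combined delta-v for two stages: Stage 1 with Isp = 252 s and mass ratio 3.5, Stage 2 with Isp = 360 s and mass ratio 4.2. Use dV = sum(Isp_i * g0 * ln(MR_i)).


dV1 = 252 * 9.81 * ln(3.5) = 3097.0 m/s
dV2 = 360 * 9.81 * ln(4.2) = 5068.1 m/s
Total dV = 3097.0 + 5068.1 = 8165.1 m/s ~ 8165 m/s

8165 m/s


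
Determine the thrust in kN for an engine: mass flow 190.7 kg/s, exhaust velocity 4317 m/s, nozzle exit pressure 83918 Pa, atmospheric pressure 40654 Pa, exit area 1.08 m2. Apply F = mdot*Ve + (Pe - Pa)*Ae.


F = 190.7 * 4317 + (83918 - 40654) * 1.08 = 869977.0 N = 870.0 kN

870.0 kN


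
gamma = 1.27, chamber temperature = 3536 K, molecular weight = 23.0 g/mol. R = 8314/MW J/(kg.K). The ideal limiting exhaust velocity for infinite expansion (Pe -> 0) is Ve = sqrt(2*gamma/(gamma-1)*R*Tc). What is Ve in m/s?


R = 8314 / 23.0 = 361.48 J/(kg.K)
Ve = sqrt(2 * 1.27 / (1.27 - 1) * 361.48 * 3536) = 3468 m/s

3468 m/s


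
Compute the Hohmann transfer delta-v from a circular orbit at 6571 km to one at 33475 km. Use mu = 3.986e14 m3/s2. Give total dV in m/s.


V1 = sqrt(mu/r1) = 7788.48 m/s
dV1 = V1*(sqrt(2*r2/(r1+r2)) - 1) = 2281.96 m/s
V2 = sqrt(mu/r2) = 3450.71 m/s
dV2 = V2*(1 - sqrt(2*r1/(r1+r2))) = 1473.92 m/s
Total dV = 3756 m/s

3756 m/s


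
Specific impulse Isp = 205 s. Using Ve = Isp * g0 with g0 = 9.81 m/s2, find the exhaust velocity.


Ve = Isp * g0 = 205 * 9.81 = 2011.1 m/s

2011.1 m/s


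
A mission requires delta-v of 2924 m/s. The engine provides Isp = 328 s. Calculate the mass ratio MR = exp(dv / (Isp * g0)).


Ve = 328 * 9.81 = 3217.68 m/s
MR = exp(2924 / 3217.68) = 2.481

2.481


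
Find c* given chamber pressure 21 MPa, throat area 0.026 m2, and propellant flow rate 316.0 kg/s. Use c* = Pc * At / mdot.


c* = 21e6 * 0.026 / 316.0 = 1728 m/s

1728 m/s


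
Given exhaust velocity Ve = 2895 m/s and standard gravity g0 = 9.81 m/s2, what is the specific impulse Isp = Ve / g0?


Isp = Ve / g0 = 2895 / 9.81 = 295.1 s

295.1 s


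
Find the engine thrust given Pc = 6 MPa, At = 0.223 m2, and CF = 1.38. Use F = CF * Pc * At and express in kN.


F = 1.38 * 6e6 * 0.223 = 1.8464e+06 N = 1846.4 kN

1846.4 kN


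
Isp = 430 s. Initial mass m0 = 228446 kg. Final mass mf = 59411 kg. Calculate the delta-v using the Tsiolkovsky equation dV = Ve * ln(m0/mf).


Ve = 430 * 9.81 = 4218.3 m/s
dV = 4218.3 * ln(228446/59411) = 5681 m/s

5681 m/s


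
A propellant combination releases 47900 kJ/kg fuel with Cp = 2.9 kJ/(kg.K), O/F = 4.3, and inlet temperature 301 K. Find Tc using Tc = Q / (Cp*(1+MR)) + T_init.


Tc = 47900 / (2.9 * (1 + 4.3)) + 301 = 3417 K

3417 K


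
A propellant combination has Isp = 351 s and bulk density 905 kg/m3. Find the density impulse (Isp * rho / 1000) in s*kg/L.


rho*Isp = 351 * 905 / 1000 = 318 s*kg/L

318 s*kg/L


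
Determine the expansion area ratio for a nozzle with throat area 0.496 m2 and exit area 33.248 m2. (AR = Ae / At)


AR = 33.248 / 0.496 = 67.0

67.0


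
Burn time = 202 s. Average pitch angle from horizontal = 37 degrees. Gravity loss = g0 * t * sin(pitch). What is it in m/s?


GL = 9.81 * 202 * sin(37 deg) = 1193 m/s

1193 m/s


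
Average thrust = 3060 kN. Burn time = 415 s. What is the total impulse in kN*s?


It = 3060 * 415 = 1269900 kN*s

1269900 kN*s


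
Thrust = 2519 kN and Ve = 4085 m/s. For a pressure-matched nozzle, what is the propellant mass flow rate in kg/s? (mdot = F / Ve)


mdot = F / Ve = 2519000 / 4085 = 616.6 kg/s

616.6 kg/s


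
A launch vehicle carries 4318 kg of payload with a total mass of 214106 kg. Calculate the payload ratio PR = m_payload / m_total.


PR = 4318 / 214106 = 0.0202

0.0202


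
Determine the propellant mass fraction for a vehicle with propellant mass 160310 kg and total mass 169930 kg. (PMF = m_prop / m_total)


PMF = 160310 / 169930 = 0.943

0.943


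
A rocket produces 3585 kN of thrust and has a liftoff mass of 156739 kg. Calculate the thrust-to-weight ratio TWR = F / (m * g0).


TWR = 3585000 / (156739 * 9.81) = 2.33

2.33


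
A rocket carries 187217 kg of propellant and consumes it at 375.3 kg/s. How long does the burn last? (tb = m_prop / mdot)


tb = 187217 / 375.3 = 498.8 s

498.8 s


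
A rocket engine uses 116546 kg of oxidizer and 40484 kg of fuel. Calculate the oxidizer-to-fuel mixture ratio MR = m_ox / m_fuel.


MR = 116546 / 40484 = 2.88

2.88


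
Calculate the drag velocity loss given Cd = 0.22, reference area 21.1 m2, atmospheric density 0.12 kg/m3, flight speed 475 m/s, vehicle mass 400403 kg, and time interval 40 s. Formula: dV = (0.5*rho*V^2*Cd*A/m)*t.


D = 0.5 * 0.12 * 475^2 * 0.22 * 21.1 = 62841.08 N
a = 62841.08 / 400403 = 0.1569 m/s2
dV = 0.1569 * 40 = 6.3 m/s

6.3 m/s


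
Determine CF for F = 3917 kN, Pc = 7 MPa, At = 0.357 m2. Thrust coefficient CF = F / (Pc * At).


CF = 3917000 / (7e6 * 0.357) = 1.57

1.57


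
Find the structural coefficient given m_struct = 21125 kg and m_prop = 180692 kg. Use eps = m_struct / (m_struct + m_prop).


eps = 21125 / (21125 + 180692) = 0.1047

0.1047


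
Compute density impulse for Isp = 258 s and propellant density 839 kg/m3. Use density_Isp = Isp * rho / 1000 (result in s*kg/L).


rho*Isp = 258 * 839 / 1000 = 216 s*kg/L

216 s*kg/L


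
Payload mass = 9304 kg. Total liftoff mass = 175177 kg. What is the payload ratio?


PR = 9304 / 175177 = 0.0531

0.0531


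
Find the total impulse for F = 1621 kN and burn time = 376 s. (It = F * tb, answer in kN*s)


It = 1621 * 376 = 609496 kN*s

609496 kN*s


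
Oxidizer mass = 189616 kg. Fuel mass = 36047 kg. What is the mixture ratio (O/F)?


MR = 189616 / 36047 = 5.26

5.26


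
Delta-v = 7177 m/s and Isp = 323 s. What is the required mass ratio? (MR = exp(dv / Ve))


Ve = 323 * 9.81 = 3168.63 m/s
MR = exp(7177 / 3168.63) = 9.631

9.631


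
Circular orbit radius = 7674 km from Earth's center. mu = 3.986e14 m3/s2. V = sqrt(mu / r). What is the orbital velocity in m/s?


V = sqrt(3.986e14 / 7674000) = 7207 m/s

7207 m/s


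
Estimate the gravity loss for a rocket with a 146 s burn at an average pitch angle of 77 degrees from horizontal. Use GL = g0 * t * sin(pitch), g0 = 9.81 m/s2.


GL = 9.81 * 146 * sin(77 deg) = 1396 m/s

1396 m/s


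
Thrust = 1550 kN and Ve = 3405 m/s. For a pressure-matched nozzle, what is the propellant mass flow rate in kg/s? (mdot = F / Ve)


mdot = F / Ve = 1550000 / 3405 = 455.2 kg/s

455.2 kg/s


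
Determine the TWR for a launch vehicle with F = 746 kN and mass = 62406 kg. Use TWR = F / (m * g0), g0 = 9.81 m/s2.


TWR = 746000 / (62406 * 9.81) = 1.22

1.22


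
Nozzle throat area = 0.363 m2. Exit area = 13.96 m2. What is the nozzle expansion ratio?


AR = 13.96 / 0.363 = 38.5

38.5


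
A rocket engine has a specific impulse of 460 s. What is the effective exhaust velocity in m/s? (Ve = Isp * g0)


Ve = Isp * g0 = 460 * 9.81 = 4512.6 m/s

4512.6 m/s


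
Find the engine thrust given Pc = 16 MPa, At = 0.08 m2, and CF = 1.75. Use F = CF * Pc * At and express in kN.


F = 1.75 * 16e6 * 0.08 = 2.2400e+06 N = 2240.0 kN

2240.0 kN


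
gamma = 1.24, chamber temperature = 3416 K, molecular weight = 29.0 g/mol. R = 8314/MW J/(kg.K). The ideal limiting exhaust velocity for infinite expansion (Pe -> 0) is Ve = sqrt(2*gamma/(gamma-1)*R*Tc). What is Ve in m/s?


R = 8314 / 29.0 = 286.69 J/(kg.K)
Ve = sqrt(2 * 1.24 / (1.24 - 1) * 286.69 * 3416) = 3181 m/s

3181 m/s


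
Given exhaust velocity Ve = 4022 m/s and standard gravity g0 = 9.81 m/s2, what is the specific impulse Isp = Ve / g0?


Isp = Ve / g0 = 4022 / 9.81 = 410.0 s

410.0 s


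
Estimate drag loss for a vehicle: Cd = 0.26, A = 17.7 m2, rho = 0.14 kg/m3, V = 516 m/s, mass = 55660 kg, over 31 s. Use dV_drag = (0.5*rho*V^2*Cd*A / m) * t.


D = 0.5 * 0.14 * 516^2 * 0.26 * 17.7 = 85771.71 N
a = 85771.71 / 55660 = 1.541 m/s2
dV = 1.541 * 31 = 47.8 m/s

47.8 m/s


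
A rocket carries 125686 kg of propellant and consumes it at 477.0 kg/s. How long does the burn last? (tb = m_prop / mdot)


tb = 125686 / 477.0 = 263.5 s

263.5 s


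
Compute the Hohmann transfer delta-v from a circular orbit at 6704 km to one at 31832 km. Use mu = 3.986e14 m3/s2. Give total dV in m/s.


V1 = sqrt(mu/r1) = 7710.84 m/s
dV1 = V1*(sqrt(2*r2/(r1+r2)) - 1) = 2200.11 m/s
V2 = sqrt(mu/r2) = 3538.64 m/s
dV2 = V2*(1 - sqrt(2*r1/(r1+r2))) = 1451.34 m/s
Total dV = 3651 m/s

3651 m/s


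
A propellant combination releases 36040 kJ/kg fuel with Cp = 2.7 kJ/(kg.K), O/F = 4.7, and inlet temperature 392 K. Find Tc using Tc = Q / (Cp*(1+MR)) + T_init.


Tc = 36040 / (2.7 * (1 + 4.7)) + 392 = 2734 K

2734 K


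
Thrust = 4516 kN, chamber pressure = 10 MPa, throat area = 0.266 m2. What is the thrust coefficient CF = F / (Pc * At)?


CF = 4516000 / (10e6 * 0.266) = 1.7

1.7


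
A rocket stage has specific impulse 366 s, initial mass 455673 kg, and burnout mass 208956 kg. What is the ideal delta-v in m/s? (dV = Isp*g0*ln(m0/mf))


Ve = 366 * 9.81 = 3590.46 m/s
dV = 3590.46 * ln(455673/208956) = 2799 m/s

2799 m/s


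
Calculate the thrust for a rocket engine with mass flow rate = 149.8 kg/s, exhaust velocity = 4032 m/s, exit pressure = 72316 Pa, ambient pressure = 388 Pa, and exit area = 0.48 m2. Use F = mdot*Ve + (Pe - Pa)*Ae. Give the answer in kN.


F = 149.8 * 4032 + (72316 - 388) * 0.48 = 638519.0 N = 638.5 kN

638.5 kN


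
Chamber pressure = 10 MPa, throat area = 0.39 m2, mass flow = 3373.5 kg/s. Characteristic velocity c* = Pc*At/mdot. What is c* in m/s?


c* = 10e6 * 0.39 / 3373.5 = 1156 m/s

1156 m/s


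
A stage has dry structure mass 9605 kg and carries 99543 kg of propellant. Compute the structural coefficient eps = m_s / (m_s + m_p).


eps = 9605 / (9605 + 99543) = 0.088

0.088


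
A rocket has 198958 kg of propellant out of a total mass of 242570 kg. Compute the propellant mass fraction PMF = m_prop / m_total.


PMF = 198958 / 242570 = 0.82

0.82


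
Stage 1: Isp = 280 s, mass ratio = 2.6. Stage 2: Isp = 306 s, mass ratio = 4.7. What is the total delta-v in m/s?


dV1 = 280 * 9.81 * ln(2.6) = 2624.6 m/s
dV2 = 306 * 9.81 * ln(4.7) = 4645.6 m/s
Total dV = 2624.6 + 4645.6 = 7270.2 m/s ~ 7270 m/s

7270 m/s


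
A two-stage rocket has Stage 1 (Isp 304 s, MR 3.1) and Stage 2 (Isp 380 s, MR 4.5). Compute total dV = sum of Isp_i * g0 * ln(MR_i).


dV1 = 304 * 9.81 * ln(3.1) = 3374.1 m/s
dV2 = 380 * 9.81 * ln(4.5) = 5606.9 m/s
Total dV = 3374.1 + 5606.9 = 8981.0 m/s ~ 8981 m/s

8981 m/s


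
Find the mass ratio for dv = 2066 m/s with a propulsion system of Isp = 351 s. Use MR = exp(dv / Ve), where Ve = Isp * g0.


Ve = 351 * 9.81 = 3443.31 m/s
MR = exp(2066 / 3443.31) = 1.822

1.822


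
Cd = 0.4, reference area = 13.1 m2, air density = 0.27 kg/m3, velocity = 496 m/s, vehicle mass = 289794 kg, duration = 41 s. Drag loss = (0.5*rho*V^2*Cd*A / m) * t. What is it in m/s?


D = 0.5 * 0.27 * 496^2 * 0.4 * 13.1 = 174031.72 N
a = 174031.72 / 289794 = 0.6005 m/s2
dV = 0.6005 * 41 = 24.6 m/s

24.6 m/s


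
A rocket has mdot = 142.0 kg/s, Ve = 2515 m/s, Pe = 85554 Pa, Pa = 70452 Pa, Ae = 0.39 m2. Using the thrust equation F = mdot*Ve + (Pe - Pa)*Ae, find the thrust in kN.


F = 142.0 * 2515 + (85554 - 70452) * 0.39 = 363020.0 N = 363.0 kN

363.0 kN


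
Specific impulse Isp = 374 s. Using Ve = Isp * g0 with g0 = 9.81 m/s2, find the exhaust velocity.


Ve = Isp * g0 = 374 * 9.81 = 3668.9 m/s

3668.9 m/s


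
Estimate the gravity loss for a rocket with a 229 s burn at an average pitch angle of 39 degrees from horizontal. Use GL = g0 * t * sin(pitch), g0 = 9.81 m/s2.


GL = 9.81 * 229 * sin(39 deg) = 1414 m/s

1414 m/s


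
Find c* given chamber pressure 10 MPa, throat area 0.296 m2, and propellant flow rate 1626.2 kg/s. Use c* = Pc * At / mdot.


c* = 10e6 * 0.296 / 1626.2 = 1820 m/s

1820 m/s


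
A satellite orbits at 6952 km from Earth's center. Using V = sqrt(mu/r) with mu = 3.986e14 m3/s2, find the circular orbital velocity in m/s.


V = sqrt(3.986e14 / 6952000) = 7572 m/s

7572 m/s


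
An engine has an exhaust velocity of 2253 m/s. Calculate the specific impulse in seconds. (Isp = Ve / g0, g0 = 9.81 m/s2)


Isp = Ve / g0 = 2253 / 9.81 = 229.7 s

229.7 s


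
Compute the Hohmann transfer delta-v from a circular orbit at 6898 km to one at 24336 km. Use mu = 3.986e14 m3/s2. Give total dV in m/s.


V1 = sqrt(mu/r1) = 7601.64 m/s
dV1 = V1*(sqrt(2*r2/(r1+r2)) - 1) = 1887.64 m/s
V2 = sqrt(mu/r2) = 4047.1 m/s
dV2 = V2*(1 - sqrt(2*r1/(r1+r2))) = 1357.38 m/s
Total dV = 3245 m/s

3245 m/s


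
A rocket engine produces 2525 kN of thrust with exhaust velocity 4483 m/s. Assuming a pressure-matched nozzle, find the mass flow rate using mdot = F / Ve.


mdot = F / Ve = 2525000 / 4483 = 563.2 kg/s

563.2 kg/s


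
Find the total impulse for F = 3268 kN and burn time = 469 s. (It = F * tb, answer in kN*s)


It = 3268 * 469 = 1532692 kN*s

1532692 kN*s


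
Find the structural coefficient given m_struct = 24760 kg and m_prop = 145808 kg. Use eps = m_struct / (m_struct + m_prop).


eps = 24760 / (24760 + 145808) = 0.1452

0.1452


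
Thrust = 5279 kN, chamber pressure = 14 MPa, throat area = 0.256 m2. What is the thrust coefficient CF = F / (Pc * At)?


CF = 5279000 / (14e6 * 0.256) = 1.47

1.47


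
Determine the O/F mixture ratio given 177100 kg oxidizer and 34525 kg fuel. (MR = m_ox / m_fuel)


MR = 177100 / 34525 = 5.13

5.13


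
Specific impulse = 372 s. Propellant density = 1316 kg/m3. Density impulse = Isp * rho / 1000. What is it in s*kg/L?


rho*Isp = 372 * 1316 / 1000 = 490 s*kg/L

490 s*kg/L


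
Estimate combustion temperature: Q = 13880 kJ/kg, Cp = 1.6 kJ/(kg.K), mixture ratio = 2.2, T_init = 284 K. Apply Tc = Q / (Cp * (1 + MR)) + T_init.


Tc = 13880 / (1.6 * (1 + 2.2)) + 284 = 2995 K

2995 K


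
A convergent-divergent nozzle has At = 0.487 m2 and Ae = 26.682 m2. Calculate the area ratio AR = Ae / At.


AR = 26.682 / 0.487 = 54.8

54.8


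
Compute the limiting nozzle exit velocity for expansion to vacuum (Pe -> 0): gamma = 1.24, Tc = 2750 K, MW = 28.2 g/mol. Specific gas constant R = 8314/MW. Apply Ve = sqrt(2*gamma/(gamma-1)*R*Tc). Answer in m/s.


R = 8314 / 28.2 = 294.82 J/(kg.K)
Ve = sqrt(2 * 1.24 / (1.24 - 1) * 294.82 * 2750) = 2894 m/s

2894 m/s


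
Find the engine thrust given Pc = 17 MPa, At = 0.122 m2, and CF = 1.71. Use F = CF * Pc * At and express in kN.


F = 1.71 * 17e6 * 0.122 = 3.5465e+06 N = 3546.5 kN

3546.5 kN


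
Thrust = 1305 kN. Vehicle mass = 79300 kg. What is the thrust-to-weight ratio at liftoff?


TWR = 1305000 / (79300 * 9.81) = 1.68

1.68


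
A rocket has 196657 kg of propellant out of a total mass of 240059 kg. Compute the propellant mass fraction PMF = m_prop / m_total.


PMF = 196657 / 240059 = 0.819

0.819


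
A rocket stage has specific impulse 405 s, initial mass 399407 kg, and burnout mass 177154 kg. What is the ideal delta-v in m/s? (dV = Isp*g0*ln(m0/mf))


Ve = 405 * 9.81 = 3973.05 m/s
dV = 3973.05 * ln(399407/177154) = 3230 m/s

3230 m/s


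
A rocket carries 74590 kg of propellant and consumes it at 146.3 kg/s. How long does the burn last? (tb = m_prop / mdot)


tb = 74590 / 146.3 = 509.8 s

509.8 s


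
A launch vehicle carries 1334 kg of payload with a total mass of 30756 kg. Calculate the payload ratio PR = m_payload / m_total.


PR = 1334 / 30756 = 0.0434

0.0434


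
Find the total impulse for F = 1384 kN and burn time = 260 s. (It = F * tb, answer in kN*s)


It = 1384 * 260 = 359840 kN*s

359840 kN*s


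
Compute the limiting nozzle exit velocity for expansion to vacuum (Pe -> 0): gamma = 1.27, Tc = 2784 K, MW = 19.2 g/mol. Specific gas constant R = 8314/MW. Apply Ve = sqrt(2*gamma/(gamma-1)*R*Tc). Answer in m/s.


R = 8314 / 19.2 = 433.02 J/(kg.K)
Ve = sqrt(2 * 1.27 / (1.27 - 1) * 433.02 * 2784) = 3368 m/s

3368 m/s


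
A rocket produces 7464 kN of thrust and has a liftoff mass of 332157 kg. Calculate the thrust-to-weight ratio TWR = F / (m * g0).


TWR = 7464000 / (332157 * 9.81) = 2.29

2.29


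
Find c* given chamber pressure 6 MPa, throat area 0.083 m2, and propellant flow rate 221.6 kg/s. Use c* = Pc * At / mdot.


c* = 6e6 * 0.083 / 221.6 = 2247 m/s

2247 m/s


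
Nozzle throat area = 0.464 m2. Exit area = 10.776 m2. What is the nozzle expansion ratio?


AR = 10.776 / 0.464 = 23.2

23.2


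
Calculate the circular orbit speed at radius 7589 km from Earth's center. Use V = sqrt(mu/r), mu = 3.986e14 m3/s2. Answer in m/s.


V = sqrt(3.986e14 / 7589000) = 7247 m/s

7247 m/s


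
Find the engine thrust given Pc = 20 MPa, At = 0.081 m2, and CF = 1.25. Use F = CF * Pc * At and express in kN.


F = 1.25 * 20e6 * 0.081 = 2.0250e+06 N = 2025.0 kN

2025.0 kN


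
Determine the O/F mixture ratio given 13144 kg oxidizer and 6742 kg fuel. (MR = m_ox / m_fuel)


MR = 13144 / 6742 = 1.95

1.95


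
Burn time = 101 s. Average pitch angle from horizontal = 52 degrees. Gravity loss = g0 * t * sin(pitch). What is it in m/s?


GL = 9.81 * 101 * sin(52 deg) = 781 m/s

781 m/s


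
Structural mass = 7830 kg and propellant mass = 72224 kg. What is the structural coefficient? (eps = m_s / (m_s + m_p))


eps = 7830 / (7830 + 72224) = 0.0978

0.0978


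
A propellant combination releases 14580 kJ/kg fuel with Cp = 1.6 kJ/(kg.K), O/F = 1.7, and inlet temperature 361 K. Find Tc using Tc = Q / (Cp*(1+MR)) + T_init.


Tc = 14580 / (1.6 * (1 + 1.7)) + 361 = 3736 K

3736 K


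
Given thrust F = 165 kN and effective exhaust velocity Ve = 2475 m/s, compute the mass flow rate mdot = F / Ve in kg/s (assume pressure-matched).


mdot = F / Ve = 165000 / 2475 = 66.7 kg/s

66.7 kg/s


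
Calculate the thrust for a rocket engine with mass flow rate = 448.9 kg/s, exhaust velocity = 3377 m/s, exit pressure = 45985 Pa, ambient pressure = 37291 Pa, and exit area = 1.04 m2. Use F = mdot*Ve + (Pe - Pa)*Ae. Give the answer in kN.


F = 448.9 * 3377 + (45985 - 37291) * 1.04 = 1.5250e+06 N = 1525.0 kN

1525.0 kN


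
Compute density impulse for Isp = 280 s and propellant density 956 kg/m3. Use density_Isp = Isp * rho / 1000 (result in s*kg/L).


rho*Isp = 280 * 956 / 1000 = 268 s*kg/L

268 s*kg/L


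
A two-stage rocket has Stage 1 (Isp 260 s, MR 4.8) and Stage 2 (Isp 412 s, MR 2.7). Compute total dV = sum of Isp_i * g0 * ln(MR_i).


dV1 = 260 * 9.81 * ln(4.8) = 4000.9 m/s
dV2 = 412 * 9.81 * ln(2.7) = 4014.4 m/s
Total dV = 4000.9 + 4014.4 = 8015.3 m/s ~ 8015 m/s

8015 m/s


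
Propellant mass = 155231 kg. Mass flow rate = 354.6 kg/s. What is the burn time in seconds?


tb = 155231 / 354.6 = 437.8 s

437.8 s


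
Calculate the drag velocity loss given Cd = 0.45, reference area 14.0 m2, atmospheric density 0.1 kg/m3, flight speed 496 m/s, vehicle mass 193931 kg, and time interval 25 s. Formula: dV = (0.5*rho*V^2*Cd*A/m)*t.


D = 0.5 * 0.1 * 496^2 * 0.45 * 14.0 = 77495.04 N
a = 77495.04 / 193931 = 0.3996 m/s2
dV = 0.3996 * 25 = 10.0 m/s

10.0 m/s


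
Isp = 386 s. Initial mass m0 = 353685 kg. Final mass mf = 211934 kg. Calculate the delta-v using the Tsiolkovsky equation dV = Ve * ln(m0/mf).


Ve = 386 * 9.81 = 3786.66 m/s
dV = 3786.66 * ln(353685/211934) = 1939 m/s

1939 m/s


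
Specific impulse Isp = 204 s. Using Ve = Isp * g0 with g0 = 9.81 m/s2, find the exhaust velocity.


Ve = Isp * g0 = 204 * 9.81 = 2001.2 m/s

2001.2 m/s


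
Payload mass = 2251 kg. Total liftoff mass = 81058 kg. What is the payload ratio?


PR = 2251 / 81058 = 0.0278

0.0278


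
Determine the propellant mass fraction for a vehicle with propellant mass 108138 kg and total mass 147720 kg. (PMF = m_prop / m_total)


PMF = 108138 / 147720 = 0.732

0.732


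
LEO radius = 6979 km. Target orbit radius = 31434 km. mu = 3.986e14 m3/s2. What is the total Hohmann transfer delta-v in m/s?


V1 = sqrt(mu/r1) = 7557.39 m/s
dV1 = V1*(sqrt(2*r2/(r1+r2)) - 1) = 2110.85 m/s
V2 = sqrt(mu/r2) = 3560.97 m/s
dV2 = V2*(1 - sqrt(2*r1/(r1+r2))) = 1414.42 m/s
Total dV = 3525 m/s

3525 m/s


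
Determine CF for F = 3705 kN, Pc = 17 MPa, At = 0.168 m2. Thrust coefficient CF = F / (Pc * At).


CF = 3705000 / (17e6 * 0.168) = 1.3

1.3


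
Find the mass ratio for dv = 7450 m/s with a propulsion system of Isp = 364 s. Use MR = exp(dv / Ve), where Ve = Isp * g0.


Ve = 364 * 9.81 = 3570.84 m/s
MR = exp(7450 / 3570.84) = 8.055

8.055


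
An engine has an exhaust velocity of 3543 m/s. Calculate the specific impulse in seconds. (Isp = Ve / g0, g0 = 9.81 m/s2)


Isp = Ve / g0 = 3543 / 9.81 = 361.2 s

361.2 s


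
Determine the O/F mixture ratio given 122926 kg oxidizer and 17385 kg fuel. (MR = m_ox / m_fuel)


MR = 122926 / 17385 = 7.07

7.07


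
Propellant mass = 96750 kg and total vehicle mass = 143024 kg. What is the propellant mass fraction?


PMF = 96750 / 143024 = 0.676

0.676


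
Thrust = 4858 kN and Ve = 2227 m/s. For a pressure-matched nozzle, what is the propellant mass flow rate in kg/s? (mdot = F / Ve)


mdot = F / Ve = 4858000 / 2227 = 2181.4 kg/s

2181.4 kg/s


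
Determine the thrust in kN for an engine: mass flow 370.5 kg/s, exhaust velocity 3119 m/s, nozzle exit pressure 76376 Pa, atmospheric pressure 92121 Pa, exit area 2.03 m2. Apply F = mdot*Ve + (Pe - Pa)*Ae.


F = 370.5 * 3119 + (76376 - 92121) * 2.03 = 1.1236e+06 N = 1123.6 kN

1123.6 kN


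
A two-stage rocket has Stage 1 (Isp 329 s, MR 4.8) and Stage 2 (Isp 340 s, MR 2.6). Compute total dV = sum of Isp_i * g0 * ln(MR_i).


dV1 = 329 * 9.81 * ln(4.8) = 5062.7 m/s
dV2 = 340 * 9.81 * ln(2.6) = 3187.0 m/s
Total dV = 5062.7 + 3187.0 = 8249.7 m/s ~ 8250 m/s

8250 m/s


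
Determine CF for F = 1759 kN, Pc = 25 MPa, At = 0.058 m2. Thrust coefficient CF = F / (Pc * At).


CF = 1759000 / (25e6 * 0.058) = 1.21

1.21


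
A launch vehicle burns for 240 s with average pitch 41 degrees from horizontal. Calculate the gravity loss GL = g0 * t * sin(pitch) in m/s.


GL = 9.81 * 240 * sin(41 deg) = 1545 m/s

1545 m/s


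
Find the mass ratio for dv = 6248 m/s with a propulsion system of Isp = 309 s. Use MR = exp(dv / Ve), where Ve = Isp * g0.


Ve = 309 * 9.81 = 3031.29 m/s
MR = exp(6248 / 3031.29) = 7.855

7.855


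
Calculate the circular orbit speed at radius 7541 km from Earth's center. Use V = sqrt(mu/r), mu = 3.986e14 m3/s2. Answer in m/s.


V = sqrt(3.986e14 / 7541000) = 7270 m/s

7270 m/s


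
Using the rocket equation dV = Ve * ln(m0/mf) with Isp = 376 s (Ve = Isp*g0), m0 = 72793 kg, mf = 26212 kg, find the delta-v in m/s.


Ve = 376 * 9.81 = 3688.56 m/s
dV = 3688.56 * ln(72793/26212) = 3768 m/s

3768 m/s


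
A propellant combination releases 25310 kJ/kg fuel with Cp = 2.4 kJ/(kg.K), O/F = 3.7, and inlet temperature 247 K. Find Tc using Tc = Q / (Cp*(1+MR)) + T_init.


Tc = 25310 / (2.4 * (1 + 3.7)) + 247 = 2491 K

2491 K


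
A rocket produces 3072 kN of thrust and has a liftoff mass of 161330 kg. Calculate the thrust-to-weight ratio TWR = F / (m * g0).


TWR = 3072000 / (161330 * 9.81) = 1.94

1.94


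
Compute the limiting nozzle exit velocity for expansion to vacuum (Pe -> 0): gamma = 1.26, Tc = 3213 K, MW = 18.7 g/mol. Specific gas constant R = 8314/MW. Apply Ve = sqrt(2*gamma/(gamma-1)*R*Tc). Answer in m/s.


R = 8314 / 18.7 = 444.6 J/(kg.K)
Ve = sqrt(2 * 1.26 / (1.26 - 1) * 444.6 * 3213) = 3721 m/s

3721 m/s


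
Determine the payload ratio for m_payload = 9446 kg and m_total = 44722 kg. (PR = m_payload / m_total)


PR = 9446 / 44722 = 0.2112

0.2112


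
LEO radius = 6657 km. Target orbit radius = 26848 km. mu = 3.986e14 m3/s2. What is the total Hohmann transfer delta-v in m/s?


V1 = sqrt(mu/r1) = 7738.01 m/s
dV1 = V1*(sqrt(2*r2/(r1+r2)) - 1) = 2057.92 m/s
V2 = sqrt(mu/r2) = 3853.12 m/s
dV2 = V2*(1 - sqrt(2*r1/(r1+r2))) = 1424.21 m/s
Total dV = 3482 m/s

3482 m/s


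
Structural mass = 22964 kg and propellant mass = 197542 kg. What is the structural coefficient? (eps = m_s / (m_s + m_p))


eps = 22964 / (22964 + 197542) = 0.1041

0.1041


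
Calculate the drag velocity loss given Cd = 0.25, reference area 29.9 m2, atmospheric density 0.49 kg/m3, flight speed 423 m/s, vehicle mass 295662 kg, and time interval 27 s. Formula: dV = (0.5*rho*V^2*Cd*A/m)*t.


D = 0.5 * 0.49 * 423^2 * 0.25 * 29.9 = 327686.1 N
a = 327686.1 / 295662 = 1.1083 m/s2
dV = 1.1083 * 27 = 29.9 m/s

29.9 m/s


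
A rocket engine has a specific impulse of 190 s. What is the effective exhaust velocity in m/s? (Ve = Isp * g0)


Ve = Isp * g0 = 190 * 9.81 = 1863.9 m/s

1863.9 m/s


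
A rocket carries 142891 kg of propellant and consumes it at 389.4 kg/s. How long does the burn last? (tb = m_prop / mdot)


tb = 142891 / 389.4 = 367.0 s

367.0 s


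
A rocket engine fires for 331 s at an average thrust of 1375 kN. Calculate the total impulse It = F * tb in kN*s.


It = 1375 * 331 = 455125 kN*s

455125 kN*s


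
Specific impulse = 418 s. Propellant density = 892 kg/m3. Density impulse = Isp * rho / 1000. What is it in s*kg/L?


rho*Isp = 418 * 892 / 1000 = 373 s*kg/L

373 s*kg/L


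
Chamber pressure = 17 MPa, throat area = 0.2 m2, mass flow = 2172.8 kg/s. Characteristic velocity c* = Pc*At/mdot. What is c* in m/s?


c* = 17e6 * 0.2 / 2172.8 = 1565 m/s

1565 m/s
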